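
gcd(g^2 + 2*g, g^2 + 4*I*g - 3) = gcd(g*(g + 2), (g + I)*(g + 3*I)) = 1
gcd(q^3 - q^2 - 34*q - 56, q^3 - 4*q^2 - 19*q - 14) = q^2 - 5*q - 14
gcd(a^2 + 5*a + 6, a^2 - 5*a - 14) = a + 2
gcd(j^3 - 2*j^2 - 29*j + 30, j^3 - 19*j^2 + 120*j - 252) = j - 6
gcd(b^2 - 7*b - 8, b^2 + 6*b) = 1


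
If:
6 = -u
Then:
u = -6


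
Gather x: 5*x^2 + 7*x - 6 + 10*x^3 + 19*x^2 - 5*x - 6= 10*x^3 + 24*x^2 + 2*x - 12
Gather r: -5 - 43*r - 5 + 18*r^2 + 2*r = 18*r^2 - 41*r - 10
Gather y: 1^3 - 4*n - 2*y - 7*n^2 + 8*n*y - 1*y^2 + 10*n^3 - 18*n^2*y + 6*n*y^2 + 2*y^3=10*n^3 - 7*n^2 - 4*n + 2*y^3 + y^2*(6*n - 1) + y*(-18*n^2 + 8*n - 2) + 1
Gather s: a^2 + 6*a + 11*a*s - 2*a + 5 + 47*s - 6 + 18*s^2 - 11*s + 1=a^2 + 4*a + 18*s^2 + s*(11*a + 36)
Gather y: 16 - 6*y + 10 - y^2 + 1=-y^2 - 6*y + 27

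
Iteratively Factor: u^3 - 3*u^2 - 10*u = (u + 2)*(u^2 - 5*u) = (u - 5)*(u + 2)*(u)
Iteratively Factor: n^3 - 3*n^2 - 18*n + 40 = (n - 2)*(n^2 - n - 20) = (n - 2)*(n + 4)*(n - 5)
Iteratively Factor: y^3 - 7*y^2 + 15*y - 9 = (y - 3)*(y^2 - 4*y + 3) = (y - 3)*(y - 1)*(y - 3)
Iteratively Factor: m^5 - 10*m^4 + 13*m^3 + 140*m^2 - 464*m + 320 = (m - 5)*(m^4 - 5*m^3 - 12*m^2 + 80*m - 64) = (m - 5)*(m - 4)*(m^3 - m^2 - 16*m + 16) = (m - 5)*(m - 4)*(m - 1)*(m^2 - 16) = (m - 5)*(m - 4)*(m - 1)*(m + 4)*(m - 4)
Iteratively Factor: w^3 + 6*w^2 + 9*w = (w + 3)*(w^2 + 3*w) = w*(w + 3)*(w + 3)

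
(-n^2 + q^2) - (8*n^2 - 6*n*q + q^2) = -9*n^2 + 6*n*q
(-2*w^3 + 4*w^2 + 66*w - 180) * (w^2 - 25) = -2*w^5 + 4*w^4 + 116*w^3 - 280*w^2 - 1650*w + 4500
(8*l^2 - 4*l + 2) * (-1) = -8*l^2 + 4*l - 2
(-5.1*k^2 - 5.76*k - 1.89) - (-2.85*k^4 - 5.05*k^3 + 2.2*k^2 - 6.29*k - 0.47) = 2.85*k^4 + 5.05*k^3 - 7.3*k^2 + 0.53*k - 1.42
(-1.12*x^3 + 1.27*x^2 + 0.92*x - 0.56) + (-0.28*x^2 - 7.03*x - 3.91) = -1.12*x^3 + 0.99*x^2 - 6.11*x - 4.47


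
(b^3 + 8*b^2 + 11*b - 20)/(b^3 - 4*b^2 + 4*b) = (b^3 + 8*b^2 + 11*b - 20)/(b*(b^2 - 4*b + 4))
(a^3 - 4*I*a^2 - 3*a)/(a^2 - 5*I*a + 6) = a*(a^2 - 4*I*a - 3)/(a^2 - 5*I*a + 6)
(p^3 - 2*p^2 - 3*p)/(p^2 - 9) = p*(p + 1)/(p + 3)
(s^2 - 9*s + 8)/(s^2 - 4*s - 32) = (s - 1)/(s + 4)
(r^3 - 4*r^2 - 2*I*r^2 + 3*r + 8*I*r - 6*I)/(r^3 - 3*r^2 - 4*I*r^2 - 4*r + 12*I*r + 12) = (r - 1)/(r - 2*I)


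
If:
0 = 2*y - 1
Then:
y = 1/2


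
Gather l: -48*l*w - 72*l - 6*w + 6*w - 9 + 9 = l*(-48*w - 72)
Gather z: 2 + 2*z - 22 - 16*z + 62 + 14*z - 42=0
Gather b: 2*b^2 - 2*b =2*b^2 - 2*b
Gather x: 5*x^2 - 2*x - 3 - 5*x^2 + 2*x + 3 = 0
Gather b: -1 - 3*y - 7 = -3*y - 8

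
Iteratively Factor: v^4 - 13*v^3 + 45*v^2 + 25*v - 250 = (v - 5)*(v^3 - 8*v^2 + 5*v + 50) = (v - 5)^2*(v^2 - 3*v - 10) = (v - 5)^2*(v + 2)*(v - 5)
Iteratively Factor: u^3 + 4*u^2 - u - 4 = (u + 4)*(u^2 - 1) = (u + 1)*(u + 4)*(u - 1)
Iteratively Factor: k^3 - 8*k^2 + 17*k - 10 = (k - 2)*(k^2 - 6*k + 5) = (k - 2)*(k - 1)*(k - 5)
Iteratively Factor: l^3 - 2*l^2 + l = (l - 1)*(l^2 - l) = l*(l - 1)*(l - 1)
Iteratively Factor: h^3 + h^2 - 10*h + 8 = (h - 1)*(h^2 + 2*h - 8) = (h - 1)*(h + 4)*(h - 2)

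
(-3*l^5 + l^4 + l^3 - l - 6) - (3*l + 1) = -3*l^5 + l^4 + l^3 - 4*l - 7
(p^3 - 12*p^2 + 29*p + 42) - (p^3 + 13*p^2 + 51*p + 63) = -25*p^2 - 22*p - 21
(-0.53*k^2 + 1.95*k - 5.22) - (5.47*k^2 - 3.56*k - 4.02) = -6.0*k^2 + 5.51*k - 1.2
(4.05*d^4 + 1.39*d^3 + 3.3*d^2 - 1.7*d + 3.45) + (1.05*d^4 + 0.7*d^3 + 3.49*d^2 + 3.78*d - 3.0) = 5.1*d^4 + 2.09*d^3 + 6.79*d^2 + 2.08*d + 0.45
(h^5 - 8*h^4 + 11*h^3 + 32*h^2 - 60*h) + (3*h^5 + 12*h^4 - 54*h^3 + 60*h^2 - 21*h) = 4*h^5 + 4*h^4 - 43*h^3 + 92*h^2 - 81*h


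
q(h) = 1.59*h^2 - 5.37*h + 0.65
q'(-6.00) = -24.45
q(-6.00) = 90.11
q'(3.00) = 4.17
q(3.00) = -1.15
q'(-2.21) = -12.40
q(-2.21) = 20.28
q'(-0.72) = -7.66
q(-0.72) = 5.34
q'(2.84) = 3.66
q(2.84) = -1.78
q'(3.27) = 5.03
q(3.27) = 0.09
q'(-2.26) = -12.56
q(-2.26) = 20.91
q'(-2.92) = -14.66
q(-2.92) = 29.89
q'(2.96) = 4.04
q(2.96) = -1.31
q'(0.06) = -5.18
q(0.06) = 0.33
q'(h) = 3.18*h - 5.37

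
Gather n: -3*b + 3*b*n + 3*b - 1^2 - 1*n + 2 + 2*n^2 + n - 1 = 3*b*n + 2*n^2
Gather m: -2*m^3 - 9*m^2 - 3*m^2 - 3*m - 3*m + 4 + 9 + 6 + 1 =-2*m^3 - 12*m^2 - 6*m + 20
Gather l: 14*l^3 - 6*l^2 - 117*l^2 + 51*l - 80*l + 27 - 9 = 14*l^3 - 123*l^2 - 29*l + 18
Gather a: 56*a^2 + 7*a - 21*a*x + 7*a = 56*a^2 + a*(14 - 21*x)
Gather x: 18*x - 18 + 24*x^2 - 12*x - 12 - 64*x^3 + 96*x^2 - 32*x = -64*x^3 + 120*x^2 - 26*x - 30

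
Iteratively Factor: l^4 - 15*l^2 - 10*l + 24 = (l - 1)*(l^3 + l^2 - 14*l - 24) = (l - 1)*(l + 3)*(l^2 - 2*l - 8) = (l - 1)*(l + 2)*(l + 3)*(l - 4)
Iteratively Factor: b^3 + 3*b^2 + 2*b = (b)*(b^2 + 3*b + 2) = b*(b + 1)*(b + 2)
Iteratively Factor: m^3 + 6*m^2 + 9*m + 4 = (m + 1)*(m^2 + 5*m + 4) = (m + 1)*(m + 4)*(m + 1)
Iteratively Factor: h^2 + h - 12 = (h + 4)*(h - 3)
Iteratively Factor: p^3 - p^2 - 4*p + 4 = (p - 1)*(p^2 - 4) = (p - 2)*(p - 1)*(p + 2)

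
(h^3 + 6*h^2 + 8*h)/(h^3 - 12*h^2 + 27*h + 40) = h*(h^2 + 6*h + 8)/(h^3 - 12*h^2 + 27*h + 40)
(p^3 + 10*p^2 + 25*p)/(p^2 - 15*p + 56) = p*(p^2 + 10*p + 25)/(p^2 - 15*p + 56)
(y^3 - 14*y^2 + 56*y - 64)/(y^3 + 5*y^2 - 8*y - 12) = (y^2 - 12*y + 32)/(y^2 + 7*y + 6)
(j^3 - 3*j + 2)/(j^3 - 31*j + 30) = (j^2 + j - 2)/(j^2 + j - 30)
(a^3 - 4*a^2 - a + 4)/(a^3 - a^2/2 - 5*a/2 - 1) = 2*(a^2 - 5*a + 4)/(2*a^2 - 3*a - 2)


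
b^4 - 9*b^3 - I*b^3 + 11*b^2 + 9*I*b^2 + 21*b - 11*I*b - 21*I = (b - 7)*(b - 3)*(b + 1)*(b - I)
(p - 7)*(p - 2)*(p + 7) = p^3 - 2*p^2 - 49*p + 98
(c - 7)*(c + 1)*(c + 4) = c^3 - 2*c^2 - 31*c - 28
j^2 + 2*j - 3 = (j - 1)*(j + 3)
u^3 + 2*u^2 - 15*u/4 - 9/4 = (u - 3/2)*(u + 1/2)*(u + 3)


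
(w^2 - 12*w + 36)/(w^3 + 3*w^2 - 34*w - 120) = (w - 6)/(w^2 + 9*w + 20)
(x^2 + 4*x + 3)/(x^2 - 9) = (x + 1)/(x - 3)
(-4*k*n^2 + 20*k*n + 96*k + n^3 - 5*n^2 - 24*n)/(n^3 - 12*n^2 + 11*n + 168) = (-4*k + n)/(n - 7)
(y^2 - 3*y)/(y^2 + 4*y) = (y - 3)/(y + 4)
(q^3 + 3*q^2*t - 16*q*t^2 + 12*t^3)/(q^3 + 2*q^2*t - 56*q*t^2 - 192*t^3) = (q^2 - 3*q*t + 2*t^2)/(q^2 - 4*q*t - 32*t^2)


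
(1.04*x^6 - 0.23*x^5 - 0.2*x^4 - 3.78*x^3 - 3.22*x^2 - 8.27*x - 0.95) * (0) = 0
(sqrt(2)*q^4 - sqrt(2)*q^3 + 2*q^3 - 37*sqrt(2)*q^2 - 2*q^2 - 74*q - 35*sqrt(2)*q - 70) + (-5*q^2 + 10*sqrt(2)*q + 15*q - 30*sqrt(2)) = sqrt(2)*q^4 - sqrt(2)*q^3 + 2*q^3 - 37*sqrt(2)*q^2 - 7*q^2 - 59*q - 25*sqrt(2)*q - 70 - 30*sqrt(2)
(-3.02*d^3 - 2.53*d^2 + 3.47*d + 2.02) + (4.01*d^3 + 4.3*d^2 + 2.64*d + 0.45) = 0.99*d^3 + 1.77*d^2 + 6.11*d + 2.47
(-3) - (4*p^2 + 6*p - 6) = -4*p^2 - 6*p + 3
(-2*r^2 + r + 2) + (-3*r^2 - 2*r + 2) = -5*r^2 - r + 4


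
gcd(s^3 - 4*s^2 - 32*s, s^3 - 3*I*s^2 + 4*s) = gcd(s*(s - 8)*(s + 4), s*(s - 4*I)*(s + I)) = s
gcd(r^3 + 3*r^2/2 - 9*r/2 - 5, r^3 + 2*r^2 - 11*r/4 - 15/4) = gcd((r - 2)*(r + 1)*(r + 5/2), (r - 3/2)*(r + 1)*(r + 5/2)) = r^2 + 7*r/2 + 5/2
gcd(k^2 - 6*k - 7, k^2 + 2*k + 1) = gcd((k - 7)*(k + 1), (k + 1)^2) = k + 1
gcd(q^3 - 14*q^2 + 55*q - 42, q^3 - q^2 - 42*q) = q - 7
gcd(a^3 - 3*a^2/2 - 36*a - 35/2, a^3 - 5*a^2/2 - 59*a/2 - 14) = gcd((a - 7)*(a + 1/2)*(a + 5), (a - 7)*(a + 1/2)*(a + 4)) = a^2 - 13*a/2 - 7/2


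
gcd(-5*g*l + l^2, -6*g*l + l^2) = l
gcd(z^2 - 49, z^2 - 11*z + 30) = 1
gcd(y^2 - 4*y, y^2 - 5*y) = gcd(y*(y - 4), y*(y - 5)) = y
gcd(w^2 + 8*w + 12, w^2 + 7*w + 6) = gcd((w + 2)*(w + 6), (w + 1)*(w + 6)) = w + 6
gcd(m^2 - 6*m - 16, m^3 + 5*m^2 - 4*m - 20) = m + 2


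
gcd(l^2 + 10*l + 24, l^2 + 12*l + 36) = l + 6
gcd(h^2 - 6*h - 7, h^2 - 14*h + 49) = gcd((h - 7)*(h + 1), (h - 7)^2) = h - 7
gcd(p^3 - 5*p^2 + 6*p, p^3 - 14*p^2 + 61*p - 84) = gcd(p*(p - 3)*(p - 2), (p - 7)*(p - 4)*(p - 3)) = p - 3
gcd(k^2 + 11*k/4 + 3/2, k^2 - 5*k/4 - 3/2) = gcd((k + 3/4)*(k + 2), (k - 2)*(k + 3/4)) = k + 3/4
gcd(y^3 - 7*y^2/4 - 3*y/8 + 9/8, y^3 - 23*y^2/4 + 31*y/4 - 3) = y - 1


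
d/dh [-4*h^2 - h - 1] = -8*h - 1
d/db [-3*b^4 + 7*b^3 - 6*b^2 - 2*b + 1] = -12*b^3 + 21*b^2 - 12*b - 2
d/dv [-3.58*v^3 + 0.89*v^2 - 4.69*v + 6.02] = -10.74*v^2 + 1.78*v - 4.69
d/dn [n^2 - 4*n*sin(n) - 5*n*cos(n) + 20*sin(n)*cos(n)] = 5*n*sin(n) - 4*n*cos(n) + 2*n - 4*sin(n) - 5*cos(n) + 20*cos(2*n)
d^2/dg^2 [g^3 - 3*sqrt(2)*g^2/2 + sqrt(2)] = 6*g - 3*sqrt(2)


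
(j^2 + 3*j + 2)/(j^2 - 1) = (j + 2)/(j - 1)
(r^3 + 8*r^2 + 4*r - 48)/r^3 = 1 + 8/r + 4/r^2 - 48/r^3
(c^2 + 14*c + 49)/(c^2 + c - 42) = (c + 7)/(c - 6)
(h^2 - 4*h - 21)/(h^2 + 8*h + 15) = (h - 7)/(h + 5)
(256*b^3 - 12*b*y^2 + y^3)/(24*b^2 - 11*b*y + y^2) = (-32*b^2 - 4*b*y + y^2)/(-3*b + y)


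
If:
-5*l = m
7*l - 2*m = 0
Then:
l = 0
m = 0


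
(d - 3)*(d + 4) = d^2 + d - 12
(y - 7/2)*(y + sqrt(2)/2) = y^2 - 7*y/2 + sqrt(2)*y/2 - 7*sqrt(2)/4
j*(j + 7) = j^2 + 7*j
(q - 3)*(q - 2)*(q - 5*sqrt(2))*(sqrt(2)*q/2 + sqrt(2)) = sqrt(2)*q^4/2 - 5*q^3 - 3*sqrt(2)*q^3/2 - 2*sqrt(2)*q^2 + 15*q^2 + 6*sqrt(2)*q + 20*q - 60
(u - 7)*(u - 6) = u^2 - 13*u + 42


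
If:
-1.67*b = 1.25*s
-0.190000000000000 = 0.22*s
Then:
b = 0.65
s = -0.86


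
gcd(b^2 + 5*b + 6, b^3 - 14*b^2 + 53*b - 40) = 1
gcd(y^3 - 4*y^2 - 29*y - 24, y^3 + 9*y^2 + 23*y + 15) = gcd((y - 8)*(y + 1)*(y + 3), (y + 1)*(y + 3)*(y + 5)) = y^2 + 4*y + 3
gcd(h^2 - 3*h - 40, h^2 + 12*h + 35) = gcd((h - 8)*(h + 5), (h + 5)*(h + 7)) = h + 5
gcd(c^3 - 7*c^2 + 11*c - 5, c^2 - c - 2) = 1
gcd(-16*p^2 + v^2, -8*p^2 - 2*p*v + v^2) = 4*p - v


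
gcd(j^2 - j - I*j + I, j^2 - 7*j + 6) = j - 1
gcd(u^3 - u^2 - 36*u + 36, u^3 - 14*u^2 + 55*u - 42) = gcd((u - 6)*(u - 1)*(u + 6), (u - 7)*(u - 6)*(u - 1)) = u^2 - 7*u + 6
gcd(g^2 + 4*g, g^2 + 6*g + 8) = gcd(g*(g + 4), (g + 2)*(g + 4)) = g + 4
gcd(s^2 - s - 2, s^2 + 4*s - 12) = s - 2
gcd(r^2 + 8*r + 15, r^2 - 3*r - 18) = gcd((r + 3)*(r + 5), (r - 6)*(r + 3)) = r + 3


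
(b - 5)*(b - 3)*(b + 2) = b^3 - 6*b^2 - b + 30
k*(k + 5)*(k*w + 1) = k^3*w + 5*k^2*w + k^2 + 5*k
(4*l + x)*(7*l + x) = 28*l^2 + 11*l*x + x^2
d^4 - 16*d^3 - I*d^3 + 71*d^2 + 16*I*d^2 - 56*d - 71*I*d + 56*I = (d - 8)*(d - 7)*(d - 1)*(d - I)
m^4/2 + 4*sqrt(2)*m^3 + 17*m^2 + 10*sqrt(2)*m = m*(m/2 + sqrt(2)/2)*(m + 2*sqrt(2))*(m + 5*sqrt(2))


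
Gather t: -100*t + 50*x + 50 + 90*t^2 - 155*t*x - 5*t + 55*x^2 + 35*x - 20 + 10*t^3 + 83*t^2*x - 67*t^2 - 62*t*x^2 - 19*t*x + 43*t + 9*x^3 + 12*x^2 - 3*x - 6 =10*t^3 + t^2*(83*x + 23) + t*(-62*x^2 - 174*x - 62) + 9*x^3 + 67*x^2 + 82*x + 24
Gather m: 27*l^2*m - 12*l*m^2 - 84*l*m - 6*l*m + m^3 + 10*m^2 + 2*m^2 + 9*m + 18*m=m^3 + m^2*(12 - 12*l) + m*(27*l^2 - 90*l + 27)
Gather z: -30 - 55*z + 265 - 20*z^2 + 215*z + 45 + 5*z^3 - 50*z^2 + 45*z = 5*z^3 - 70*z^2 + 205*z + 280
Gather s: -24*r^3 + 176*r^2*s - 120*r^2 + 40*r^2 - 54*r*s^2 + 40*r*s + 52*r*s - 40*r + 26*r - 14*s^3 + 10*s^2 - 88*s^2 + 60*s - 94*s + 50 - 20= -24*r^3 - 80*r^2 - 14*r - 14*s^3 + s^2*(-54*r - 78) + s*(176*r^2 + 92*r - 34) + 30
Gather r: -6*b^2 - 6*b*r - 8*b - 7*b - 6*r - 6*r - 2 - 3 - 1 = -6*b^2 - 15*b + r*(-6*b - 12) - 6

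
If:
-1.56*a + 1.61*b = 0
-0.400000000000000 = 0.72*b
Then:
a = -0.57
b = -0.56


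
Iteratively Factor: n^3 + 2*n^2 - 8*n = (n - 2)*(n^2 + 4*n) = (n - 2)*(n + 4)*(n)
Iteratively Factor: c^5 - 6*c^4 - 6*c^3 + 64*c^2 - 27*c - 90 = (c - 3)*(c^4 - 3*c^3 - 15*c^2 + 19*c + 30) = (c - 3)*(c + 1)*(c^3 - 4*c^2 - 11*c + 30) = (c - 3)*(c + 1)*(c + 3)*(c^2 - 7*c + 10) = (c - 3)*(c - 2)*(c + 1)*(c + 3)*(c - 5)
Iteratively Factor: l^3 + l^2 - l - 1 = (l + 1)*(l^2 - 1) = (l + 1)^2*(l - 1)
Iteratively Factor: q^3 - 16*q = (q)*(q^2 - 16) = q*(q + 4)*(q - 4)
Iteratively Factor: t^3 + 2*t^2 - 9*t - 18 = (t - 3)*(t^2 + 5*t + 6) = (t - 3)*(t + 2)*(t + 3)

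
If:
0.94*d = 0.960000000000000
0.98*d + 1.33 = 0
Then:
No Solution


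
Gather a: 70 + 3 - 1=72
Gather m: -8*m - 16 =-8*m - 16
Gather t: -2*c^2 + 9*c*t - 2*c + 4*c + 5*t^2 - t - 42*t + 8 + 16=-2*c^2 + 2*c + 5*t^2 + t*(9*c - 43) + 24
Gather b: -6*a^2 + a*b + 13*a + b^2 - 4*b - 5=-6*a^2 + 13*a + b^2 + b*(a - 4) - 5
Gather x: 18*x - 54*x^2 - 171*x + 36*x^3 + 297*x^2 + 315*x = 36*x^3 + 243*x^2 + 162*x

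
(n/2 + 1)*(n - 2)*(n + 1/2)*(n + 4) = n^4/2 + 9*n^3/4 - n^2 - 9*n - 4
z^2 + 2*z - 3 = (z - 1)*(z + 3)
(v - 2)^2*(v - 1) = v^3 - 5*v^2 + 8*v - 4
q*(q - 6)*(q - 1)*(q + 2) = q^4 - 5*q^3 - 8*q^2 + 12*q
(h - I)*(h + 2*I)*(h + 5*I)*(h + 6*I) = h^4 + 12*I*h^3 - 39*h^2 - 8*I*h - 60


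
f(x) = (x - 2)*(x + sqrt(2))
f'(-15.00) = -30.59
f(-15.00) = 230.96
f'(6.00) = 11.41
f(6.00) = 29.66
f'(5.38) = 10.17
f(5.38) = 22.96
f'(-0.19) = -0.97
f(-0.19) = -2.68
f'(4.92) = 9.25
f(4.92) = 18.50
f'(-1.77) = -4.13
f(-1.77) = 1.34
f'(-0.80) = -2.19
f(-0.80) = -1.72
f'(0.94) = 1.29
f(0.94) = -2.50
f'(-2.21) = -5.01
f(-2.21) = 3.35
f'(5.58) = 10.57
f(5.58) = 25.04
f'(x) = 2*x - 2 + sqrt(2)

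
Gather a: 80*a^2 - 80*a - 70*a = 80*a^2 - 150*a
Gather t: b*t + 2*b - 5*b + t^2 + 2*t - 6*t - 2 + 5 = -3*b + t^2 + t*(b - 4) + 3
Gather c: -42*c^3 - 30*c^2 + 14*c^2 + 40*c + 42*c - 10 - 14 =-42*c^3 - 16*c^2 + 82*c - 24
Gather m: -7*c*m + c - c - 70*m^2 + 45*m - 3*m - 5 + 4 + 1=-70*m^2 + m*(42 - 7*c)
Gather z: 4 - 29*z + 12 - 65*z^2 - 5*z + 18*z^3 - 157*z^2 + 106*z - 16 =18*z^3 - 222*z^2 + 72*z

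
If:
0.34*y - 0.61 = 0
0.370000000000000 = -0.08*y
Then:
No Solution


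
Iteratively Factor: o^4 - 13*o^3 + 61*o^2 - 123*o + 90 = (o - 2)*(o^3 - 11*o^2 + 39*o - 45) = (o - 3)*(o - 2)*(o^2 - 8*o + 15) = (o - 3)^2*(o - 2)*(o - 5)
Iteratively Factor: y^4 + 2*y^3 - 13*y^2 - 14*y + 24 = (y - 3)*(y^3 + 5*y^2 + 2*y - 8) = (y - 3)*(y - 1)*(y^2 + 6*y + 8) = (y - 3)*(y - 1)*(y + 2)*(y + 4)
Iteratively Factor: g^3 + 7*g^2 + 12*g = (g + 3)*(g^2 + 4*g) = (g + 3)*(g + 4)*(g)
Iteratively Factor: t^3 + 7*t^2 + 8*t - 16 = (t + 4)*(t^2 + 3*t - 4) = (t + 4)^2*(t - 1)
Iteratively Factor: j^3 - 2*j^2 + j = (j)*(j^2 - 2*j + 1) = j*(j - 1)*(j - 1)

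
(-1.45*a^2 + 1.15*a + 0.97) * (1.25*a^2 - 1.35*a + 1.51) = -1.8125*a^4 + 3.395*a^3 - 2.5295*a^2 + 0.427*a + 1.4647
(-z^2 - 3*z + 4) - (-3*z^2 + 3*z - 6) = 2*z^2 - 6*z + 10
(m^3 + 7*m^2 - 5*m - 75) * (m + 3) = m^4 + 10*m^3 + 16*m^2 - 90*m - 225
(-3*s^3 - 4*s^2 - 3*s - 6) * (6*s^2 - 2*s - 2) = -18*s^5 - 18*s^4 - 4*s^3 - 22*s^2 + 18*s + 12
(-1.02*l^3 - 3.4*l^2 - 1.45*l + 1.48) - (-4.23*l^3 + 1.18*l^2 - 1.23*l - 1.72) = 3.21*l^3 - 4.58*l^2 - 0.22*l + 3.2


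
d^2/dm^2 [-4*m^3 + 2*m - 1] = -24*m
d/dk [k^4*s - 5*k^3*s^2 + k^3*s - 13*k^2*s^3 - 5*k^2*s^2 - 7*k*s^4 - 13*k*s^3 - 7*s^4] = s*(4*k^3 - 15*k^2*s + 3*k^2 - 26*k*s^2 - 10*k*s - 7*s^3 - 13*s^2)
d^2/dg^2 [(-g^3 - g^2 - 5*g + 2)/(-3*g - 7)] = 2*(9*g^3 + 63*g^2 + 147*g - 74)/(27*g^3 + 189*g^2 + 441*g + 343)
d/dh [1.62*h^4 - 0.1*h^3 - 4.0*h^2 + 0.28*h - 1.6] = 6.48*h^3 - 0.3*h^2 - 8.0*h + 0.28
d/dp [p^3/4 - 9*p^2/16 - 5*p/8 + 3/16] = 3*p^2/4 - 9*p/8 - 5/8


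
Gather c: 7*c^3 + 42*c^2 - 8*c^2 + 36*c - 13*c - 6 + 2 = 7*c^3 + 34*c^2 + 23*c - 4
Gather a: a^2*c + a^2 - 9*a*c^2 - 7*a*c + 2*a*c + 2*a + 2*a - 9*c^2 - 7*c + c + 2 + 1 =a^2*(c + 1) + a*(-9*c^2 - 5*c + 4) - 9*c^2 - 6*c + 3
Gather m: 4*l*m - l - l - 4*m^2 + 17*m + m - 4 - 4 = -2*l - 4*m^2 + m*(4*l + 18) - 8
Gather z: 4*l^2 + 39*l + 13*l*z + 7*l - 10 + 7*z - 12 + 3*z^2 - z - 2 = 4*l^2 + 46*l + 3*z^2 + z*(13*l + 6) - 24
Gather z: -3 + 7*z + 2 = 7*z - 1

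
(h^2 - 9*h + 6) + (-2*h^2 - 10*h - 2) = -h^2 - 19*h + 4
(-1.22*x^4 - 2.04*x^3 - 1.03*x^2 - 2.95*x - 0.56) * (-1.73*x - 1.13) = 2.1106*x^5 + 4.9078*x^4 + 4.0871*x^3 + 6.2674*x^2 + 4.3023*x + 0.6328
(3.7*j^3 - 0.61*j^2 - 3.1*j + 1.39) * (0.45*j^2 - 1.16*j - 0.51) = 1.665*j^5 - 4.5665*j^4 - 2.5744*j^3 + 4.5326*j^2 - 0.0313999999999997*j - 0.7089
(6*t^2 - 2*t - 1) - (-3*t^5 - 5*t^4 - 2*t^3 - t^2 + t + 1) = 3*t^5 + 5*t^4 + 2*t^3 + 7*t^2 - 3*t - 2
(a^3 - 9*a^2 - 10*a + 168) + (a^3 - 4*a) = 2*a^3 - 9*a^2 - 14*a + 168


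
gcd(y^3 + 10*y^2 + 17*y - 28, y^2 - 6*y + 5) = y - 1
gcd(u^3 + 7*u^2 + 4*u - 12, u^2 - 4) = u + 2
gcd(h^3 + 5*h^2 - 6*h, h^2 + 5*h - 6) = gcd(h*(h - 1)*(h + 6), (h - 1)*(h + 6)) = h^2 + 5*h - 6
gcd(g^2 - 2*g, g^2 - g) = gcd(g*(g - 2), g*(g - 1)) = g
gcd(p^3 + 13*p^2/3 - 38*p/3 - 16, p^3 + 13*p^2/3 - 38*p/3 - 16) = p^3 + 13*p^2/3 - 38*p/3 - 16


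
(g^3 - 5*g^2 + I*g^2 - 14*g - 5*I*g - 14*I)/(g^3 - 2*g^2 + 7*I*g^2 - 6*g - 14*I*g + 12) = (g^2 - 5*g - 14)/(g^2 + g*(-2 + 6*I) - 12*I)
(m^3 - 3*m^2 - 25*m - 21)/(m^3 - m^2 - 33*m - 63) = (m + 1)/(m + 3)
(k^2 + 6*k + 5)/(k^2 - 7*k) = (k^2 + 6*k + 5)/(k*(k - 7))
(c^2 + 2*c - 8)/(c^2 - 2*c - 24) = (c - 2)/(c - 6)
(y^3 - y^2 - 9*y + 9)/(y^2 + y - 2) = (y^2 - 9)/(y + 2)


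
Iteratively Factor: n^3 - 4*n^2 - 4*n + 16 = (n - 2)*(n^2 - 2*n - 8) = (n - 2)*(n + 2)*(n - 4)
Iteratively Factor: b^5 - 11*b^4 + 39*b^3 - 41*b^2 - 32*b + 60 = (b - 3)*(b^4 - 8*b^3 + 15*b^2 + 4*b - 20) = (b - 3)*(b - 2)*(b^3 - 6*b^2 + 3*b + 10) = (b - 3)*(b - 2)^2*(b^2 - 4*b - 5) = (b - 3)*(b - 2)^2*(b + 1)*(b - 5)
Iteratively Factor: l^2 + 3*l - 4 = (l + 4)*(l - 1)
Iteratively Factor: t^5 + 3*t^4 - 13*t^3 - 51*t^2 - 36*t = (t + 3)*(t^4 - 13*t^2 - 12*t) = t*(t + 3)*(t^3 - 13*t - 12) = t*(t - 4)*(t + 3)*(t^2 + 4*t + 3) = t*(t - 4)*(t + 3)^2*(t + 1)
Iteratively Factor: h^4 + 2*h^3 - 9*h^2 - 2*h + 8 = (h - 1)*(h^3 + 3*h^2 - 6*h - 8) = (h - 1)*(h + 4)*(h^2 - h - 2) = (h - 1)*(h + 1)*(h + 4)*(h - 2)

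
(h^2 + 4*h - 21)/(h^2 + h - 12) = (h + 7)/(h + 4)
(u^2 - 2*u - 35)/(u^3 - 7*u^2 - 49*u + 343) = (u + 5)/(u^2 - 49)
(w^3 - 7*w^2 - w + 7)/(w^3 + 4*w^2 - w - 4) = (w - 7)/(w + 4)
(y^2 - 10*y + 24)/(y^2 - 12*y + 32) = (y - 6)/(y - 8)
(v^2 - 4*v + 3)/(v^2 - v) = (v - 3)/v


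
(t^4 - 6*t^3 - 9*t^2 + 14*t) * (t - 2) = t^5 - 8*t^4 + 3*t^3 + 32*t^2 - 28*t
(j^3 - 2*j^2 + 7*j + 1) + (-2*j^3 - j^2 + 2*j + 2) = -j^3 - 3*j^2 + 9*j + 3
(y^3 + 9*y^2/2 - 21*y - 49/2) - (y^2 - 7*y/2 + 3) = y^3 + 7*y^2/2 - 35*y/2 - 55/2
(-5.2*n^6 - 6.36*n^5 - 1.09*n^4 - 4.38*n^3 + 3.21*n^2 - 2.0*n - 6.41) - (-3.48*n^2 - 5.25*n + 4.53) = -5.2*n^6 - 6.36*n^5 - 1.09*n^4 - 4.38*n^3 + 6.69*n^2 + 3.25*n - 10.94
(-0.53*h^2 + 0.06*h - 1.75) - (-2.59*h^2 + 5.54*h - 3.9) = 2.06*h^2 - 5.48*h + 2.15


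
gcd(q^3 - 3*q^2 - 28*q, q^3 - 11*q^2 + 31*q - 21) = q - 7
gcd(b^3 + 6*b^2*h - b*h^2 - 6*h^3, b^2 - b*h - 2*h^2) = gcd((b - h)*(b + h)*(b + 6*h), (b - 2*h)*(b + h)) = b + h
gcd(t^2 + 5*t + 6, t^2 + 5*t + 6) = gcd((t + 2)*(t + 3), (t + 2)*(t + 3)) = t^2 + 5*t + 6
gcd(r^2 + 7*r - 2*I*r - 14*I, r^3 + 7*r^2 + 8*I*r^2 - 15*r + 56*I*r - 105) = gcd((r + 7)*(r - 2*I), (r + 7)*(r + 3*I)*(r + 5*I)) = r + 7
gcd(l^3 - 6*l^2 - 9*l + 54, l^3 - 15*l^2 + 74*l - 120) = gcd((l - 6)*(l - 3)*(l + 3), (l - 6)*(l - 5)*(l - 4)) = l - 6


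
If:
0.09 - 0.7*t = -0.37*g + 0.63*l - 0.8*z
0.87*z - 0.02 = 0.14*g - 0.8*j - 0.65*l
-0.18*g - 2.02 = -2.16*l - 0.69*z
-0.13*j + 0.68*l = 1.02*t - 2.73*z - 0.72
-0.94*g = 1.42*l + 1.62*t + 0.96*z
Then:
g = 1.82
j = 0.47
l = 1.48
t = -1.63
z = -1.22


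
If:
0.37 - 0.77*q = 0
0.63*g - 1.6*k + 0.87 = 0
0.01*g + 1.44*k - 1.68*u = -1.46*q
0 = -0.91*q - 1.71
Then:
No Solution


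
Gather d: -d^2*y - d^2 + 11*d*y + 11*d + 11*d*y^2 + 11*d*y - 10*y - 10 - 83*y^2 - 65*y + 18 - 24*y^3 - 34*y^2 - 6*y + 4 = d^2*(-y - 1) + d*(11*y^2 + 22*y + 11) - 24*y^3 - 117*y^2 - 81*y + 12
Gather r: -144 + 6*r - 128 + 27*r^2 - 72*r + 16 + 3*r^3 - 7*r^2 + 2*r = 3*r^3 + 20*r^2 - 64*r - 256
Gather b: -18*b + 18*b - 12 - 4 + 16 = 0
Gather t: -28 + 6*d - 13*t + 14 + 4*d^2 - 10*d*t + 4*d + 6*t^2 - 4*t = 4*d^2 + 10*d + 6*t^2 + t*(-10*d - 17) - 14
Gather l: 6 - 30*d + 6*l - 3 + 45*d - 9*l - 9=15*d - 3*l - 6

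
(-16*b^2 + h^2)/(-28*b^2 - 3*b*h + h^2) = (4*b - h)/(7*b - h)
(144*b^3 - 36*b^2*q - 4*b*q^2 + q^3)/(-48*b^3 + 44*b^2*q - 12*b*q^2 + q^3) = (6*b + q)/(-2*b + q)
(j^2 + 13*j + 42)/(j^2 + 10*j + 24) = (j + 7)/(j + 4)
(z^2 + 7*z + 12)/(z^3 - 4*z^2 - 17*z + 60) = (z + 3)/(z^2 - 8*z + 15)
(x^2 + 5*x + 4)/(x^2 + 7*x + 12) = (x + 1)/(x + 3)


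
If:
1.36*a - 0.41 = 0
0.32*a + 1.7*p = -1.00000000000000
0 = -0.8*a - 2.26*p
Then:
No Solution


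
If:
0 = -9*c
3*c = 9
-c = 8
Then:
No Solution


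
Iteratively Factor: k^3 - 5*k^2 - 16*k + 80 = (k - 4)*(k^2 - k - 20) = (k - 4)*(k + 4)*(k - 5)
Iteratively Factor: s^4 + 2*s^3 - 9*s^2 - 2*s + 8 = (s + 1)*(s^3 + s^2 - 10*s + 8) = (s - 2)*(s + 1)*(s^2 + 3*s - 4) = (s - 2)*(s - 1)*(s + 1)*(s + 4)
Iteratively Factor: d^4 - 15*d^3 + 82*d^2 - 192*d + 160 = (d - 4)*(d^3 - 11*d^2 + 38*d - 40) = (d - 5)*(d - 4)*(d^2 - 6*d + 8) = (d - 5)*(d - 4)*(d - 2)*(d - 4)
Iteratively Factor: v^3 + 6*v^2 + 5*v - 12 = (v - 1)*(v^2 + 7*v + 12) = (v - 1)*(v + 3)*(v + 4)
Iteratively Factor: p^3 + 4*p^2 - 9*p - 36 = (p + 3)*(p^2 + p - 12) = (p + 3)*(p + 4)*(p - 3)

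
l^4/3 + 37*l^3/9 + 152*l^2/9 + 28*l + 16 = (l/3 + 1)*(l + 4/3)*(l + 2)*(l + 6)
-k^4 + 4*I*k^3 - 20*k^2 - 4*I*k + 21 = (k - 7*I)*(k + 3*I)*(I*k - I)*(I*k + I)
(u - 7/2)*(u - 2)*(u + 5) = u^3 - u^2/2 - 41*u/2 + 35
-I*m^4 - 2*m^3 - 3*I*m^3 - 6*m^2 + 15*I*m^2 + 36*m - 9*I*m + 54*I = (m - 3)*(m + 6)*(m - 3*I)*(-I*m + 1)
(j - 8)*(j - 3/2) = j^2 - 19*j/2 + 12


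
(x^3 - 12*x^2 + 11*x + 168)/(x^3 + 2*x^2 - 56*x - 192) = (x^2 - 4*x - 21)/(x^2 + 10*x + 24)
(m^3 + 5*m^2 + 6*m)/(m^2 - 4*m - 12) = m*(m + 3)/(m - 6)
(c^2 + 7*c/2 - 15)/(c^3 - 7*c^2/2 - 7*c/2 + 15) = (c + 6)/(c^2 - c - 6)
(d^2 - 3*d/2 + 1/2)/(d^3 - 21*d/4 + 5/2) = 2*(d - 1)/(2*d^2 + d - 10)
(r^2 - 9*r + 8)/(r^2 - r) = (r - 8)/r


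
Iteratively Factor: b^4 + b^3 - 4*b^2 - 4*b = (b - 2)*(b^3 + 3*b^2 + 2*b) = b*(b - 2)*(b^2 + 3*b + 2) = b*(b - 2)*(b + 2)*(b + 1)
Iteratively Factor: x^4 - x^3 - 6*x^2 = (x)*(x^3 - x^2 - 6*x) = x*(x + 2)*(x^2 - 3*x) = x^2*(x + 2)*(x - 3)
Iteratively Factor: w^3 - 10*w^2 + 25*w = (w - 5)*(w^2 - 5*w) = w*(w - 5)*(w - 5)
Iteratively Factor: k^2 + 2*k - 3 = (k + 3)*(k - 1)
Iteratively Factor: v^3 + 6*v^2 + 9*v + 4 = (v + 1)*(v^2 + 5*v + 4) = (v + 1)*(v + 4)*(v + 1)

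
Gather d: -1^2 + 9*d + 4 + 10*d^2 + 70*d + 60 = 10*d^2 + 79*d + 63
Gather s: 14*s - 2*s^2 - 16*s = -2*s^2 - 2*s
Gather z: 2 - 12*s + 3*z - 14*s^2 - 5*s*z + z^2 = -14*s^2 - 12*s + z^2 + z*(3 - 5*s) + 2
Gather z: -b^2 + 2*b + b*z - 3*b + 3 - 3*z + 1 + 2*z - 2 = -b^2 - b + z*(b - 1) + 2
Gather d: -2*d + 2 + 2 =4 - 2*d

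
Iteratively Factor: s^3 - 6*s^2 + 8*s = (s - 2)*(s^2 - 4*s) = (s - 4)*(s - 2)*(s)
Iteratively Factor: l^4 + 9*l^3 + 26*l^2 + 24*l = (l + 3)*(l^3 + 6*l^2 + 8*l) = (l + 3)*(l + 4)*(l^2 + 2*l) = (l + 2)*(l + 3)*(l + 4)*(l)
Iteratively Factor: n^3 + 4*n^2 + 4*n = (n)*(n^2 + 4*n + 4) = n*(n + 2)*(n + 2)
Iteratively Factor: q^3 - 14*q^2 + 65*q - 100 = (q - 4)*(q^2 - 10*q + 25) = (q - 5)*(q - 4)*(q - 5)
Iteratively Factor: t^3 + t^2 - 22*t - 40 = (t + 4)*(t^2 - 3*t - 10) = (t + 2)*(t + 4)*(t - 5)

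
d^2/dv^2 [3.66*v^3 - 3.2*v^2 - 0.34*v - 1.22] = 21.96*v - 6.4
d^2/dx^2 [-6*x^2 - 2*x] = -12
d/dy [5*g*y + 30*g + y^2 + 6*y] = 5*g + 2*y + 6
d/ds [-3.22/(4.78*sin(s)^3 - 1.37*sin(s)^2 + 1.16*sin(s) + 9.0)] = (46.1748*sin(s)^2 - 8.8228*sin(s) + 3.7352)*cos(s)/(4.78*sin(s)^3 - 1.37*sin(s)^2 + 1.16*sin(s) + 9.0)^2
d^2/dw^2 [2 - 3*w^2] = -6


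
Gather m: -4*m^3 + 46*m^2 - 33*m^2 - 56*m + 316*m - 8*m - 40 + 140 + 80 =-4*m^3 + 13*m^2 + 252*m + 180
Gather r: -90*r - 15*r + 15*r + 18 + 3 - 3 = 18 - 90*r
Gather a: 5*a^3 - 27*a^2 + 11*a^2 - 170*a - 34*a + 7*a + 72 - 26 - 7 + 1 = 5*a^3 - 16*a^2 - 197*a + 40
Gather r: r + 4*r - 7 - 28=5*r - 35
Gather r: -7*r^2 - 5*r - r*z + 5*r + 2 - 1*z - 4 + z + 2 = -7*r^2 - r*z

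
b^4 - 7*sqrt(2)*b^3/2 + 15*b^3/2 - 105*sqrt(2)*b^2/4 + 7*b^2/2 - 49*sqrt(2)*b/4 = b*(b + 1/2)*(b + 7)*(b - 7*sqrt(2)/2)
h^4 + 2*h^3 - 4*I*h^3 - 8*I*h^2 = h^2*(h + 2)*(h - 4*I)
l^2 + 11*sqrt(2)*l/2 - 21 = (l - 3*sqrt(2)/2)*(l + 7*sqrt(2))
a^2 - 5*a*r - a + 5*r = (a - 1)*(a - 5*r)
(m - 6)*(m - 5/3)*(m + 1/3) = m^3 - 22*m^2/3 + 67*m/9 + 10/3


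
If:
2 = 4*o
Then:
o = 1/2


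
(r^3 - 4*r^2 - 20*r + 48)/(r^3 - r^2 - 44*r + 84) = (r + 4)/(r + 7)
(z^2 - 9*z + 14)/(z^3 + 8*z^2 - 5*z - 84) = (z^2 - 9*z + 14)/(z^3 + 8*z^2 - 5*z - 84)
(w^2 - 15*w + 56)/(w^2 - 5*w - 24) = (w - 7)/(w + 3)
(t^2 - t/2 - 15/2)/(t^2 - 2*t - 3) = (t + 5/2)/(t + 1)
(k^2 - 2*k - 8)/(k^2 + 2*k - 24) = (k + 2)/(k + 6)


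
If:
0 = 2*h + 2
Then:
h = -1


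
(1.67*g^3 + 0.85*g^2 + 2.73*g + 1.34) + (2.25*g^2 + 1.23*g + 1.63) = 1.67*g^3 + 3.1*g^2 + 3.96*g + 2.97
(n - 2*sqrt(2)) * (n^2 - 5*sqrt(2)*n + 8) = n^3 - 7*sqrt(2)*n^2 + 28*n - 16*sqrt(2)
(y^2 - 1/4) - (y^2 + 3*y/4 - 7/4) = 3/2 - 3*y/4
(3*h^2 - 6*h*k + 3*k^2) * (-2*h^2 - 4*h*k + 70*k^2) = -6*h^4 + 228*h^2*k^2 - 432*h*k^3 + 210*k^4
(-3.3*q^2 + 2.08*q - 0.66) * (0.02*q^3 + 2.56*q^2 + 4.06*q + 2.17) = -0.066*q^5 - 8.4064*q^4 - 8.0864*q^3 - 0.405800000000001*q^2 + 1.834*q - 1.4322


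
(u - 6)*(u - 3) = u^2 - 9*u + 18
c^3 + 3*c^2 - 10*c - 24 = (c - 3)*(c + 2)*(c + 4)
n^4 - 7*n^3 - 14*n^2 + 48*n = n*(n - 8)*(n - 2)*(n + 3)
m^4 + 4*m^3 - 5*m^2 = m^2*(m - 1)*(m + 5)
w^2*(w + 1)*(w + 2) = w^4 + 3*w^3 + 2*w^2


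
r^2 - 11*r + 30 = (r - 6)*(r - 5)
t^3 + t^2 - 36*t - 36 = (t - 6)*(t + 1)*(t + 6)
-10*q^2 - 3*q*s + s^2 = (-5*q + s)*(2*q + s)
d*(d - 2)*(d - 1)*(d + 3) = d^4 - 7*d^2 + 6*d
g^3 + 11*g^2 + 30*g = g*(g + 5)*(g + 6)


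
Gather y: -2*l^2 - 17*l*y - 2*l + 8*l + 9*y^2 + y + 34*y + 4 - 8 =-2*l^2 + 6*l + 9*y^2 + y*(35 - 17*l) - 4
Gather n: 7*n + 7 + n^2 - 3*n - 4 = n^2 + 4*n + 3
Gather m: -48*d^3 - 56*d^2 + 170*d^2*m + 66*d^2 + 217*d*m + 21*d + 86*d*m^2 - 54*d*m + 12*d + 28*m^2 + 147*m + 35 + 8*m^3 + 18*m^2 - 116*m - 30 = -48*d^3 + 10*d^2 + 33*d + 8*m^3 + m^2*(86*d + 46) + m*(170*d^2 + 163*d + 31) + 5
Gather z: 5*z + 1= 5*z + 1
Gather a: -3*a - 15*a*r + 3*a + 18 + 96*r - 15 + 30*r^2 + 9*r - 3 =-15*a*r + 30*r^2 + 105*r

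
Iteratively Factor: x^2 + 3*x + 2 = (x + 1)*(x + 2)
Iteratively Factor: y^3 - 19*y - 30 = (y + 2)*(y^2 - 2*y - 15) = (y - 5)*(y + 2)*(y + 3)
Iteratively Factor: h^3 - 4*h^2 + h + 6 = (h - 2)*(h^2 - 2*h - 3) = (h - 3)*(h - 2)*(h + 1)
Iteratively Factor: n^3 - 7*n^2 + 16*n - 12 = (n - 2)*(n^2 - 5*n + 6) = (n - 2)^2*(n - 3)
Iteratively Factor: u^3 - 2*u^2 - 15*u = (u)*(u^2 - 2*u - 15) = u*(u + 3)*(u - 5)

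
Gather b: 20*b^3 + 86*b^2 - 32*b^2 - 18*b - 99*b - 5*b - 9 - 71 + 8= 20*b^3 + 54*b^2 - 122*b - 72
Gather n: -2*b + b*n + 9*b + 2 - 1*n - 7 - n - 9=7*b + n*(b - 2) - 14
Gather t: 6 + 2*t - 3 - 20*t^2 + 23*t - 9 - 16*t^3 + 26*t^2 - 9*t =-16*t^3 + 6*t^2 + 16*t - 6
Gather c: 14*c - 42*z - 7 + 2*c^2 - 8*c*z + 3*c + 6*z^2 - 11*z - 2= 2*c^2 + c*(17 - 8*z) + 6*z^2 - 53*z - 9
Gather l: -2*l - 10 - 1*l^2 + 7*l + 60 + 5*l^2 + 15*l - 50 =4*l^2 + 20*l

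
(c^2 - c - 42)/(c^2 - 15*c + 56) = (c + 6)/(c - 8)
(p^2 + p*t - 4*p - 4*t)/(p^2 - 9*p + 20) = (p + t)/(p - 5)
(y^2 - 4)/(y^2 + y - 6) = (y + 2)/(y + 3)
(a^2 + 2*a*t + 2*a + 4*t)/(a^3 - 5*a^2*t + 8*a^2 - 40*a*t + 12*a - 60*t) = (-a - 2*t)/(-a^2 + 5*a*t - 6*a + 30*t)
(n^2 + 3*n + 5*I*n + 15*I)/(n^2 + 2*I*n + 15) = (n + 3)/(n - 3*I)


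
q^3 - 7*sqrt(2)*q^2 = q^2*(q - 7*sqrt(2))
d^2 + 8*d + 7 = (d + 1)*(d + 7)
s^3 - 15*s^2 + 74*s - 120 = (s - 6)*(s - 5)*(s - 4)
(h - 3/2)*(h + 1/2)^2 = h^3 - h^2/2 - 5*h/4 - 3/8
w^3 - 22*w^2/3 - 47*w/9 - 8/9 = (w - 8)*(w + 1/3)^2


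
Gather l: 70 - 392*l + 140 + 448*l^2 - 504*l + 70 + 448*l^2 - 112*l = 896*l^2 - 1008*l + 280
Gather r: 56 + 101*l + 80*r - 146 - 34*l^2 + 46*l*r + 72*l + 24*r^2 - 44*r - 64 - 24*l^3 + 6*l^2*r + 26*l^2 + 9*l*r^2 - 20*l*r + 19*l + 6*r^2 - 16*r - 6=-24*l^3 - 8*l^2 + 192*l + r^2*(9*l + 30) + r*(6*l^2 + 26*l + 20) - 160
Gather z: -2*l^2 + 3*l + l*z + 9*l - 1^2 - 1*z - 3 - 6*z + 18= -2*l^2 + 12*l + z*(l - 7) + 14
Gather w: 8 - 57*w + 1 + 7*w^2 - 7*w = 7*w^2 - 64*w + 9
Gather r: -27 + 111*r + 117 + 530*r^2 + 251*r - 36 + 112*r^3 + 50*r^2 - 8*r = 112*r^3 + 580*r^2 + 354*r + 54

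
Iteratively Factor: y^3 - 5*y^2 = (y)*(y^2 - 5*y) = y*(y - 5)*(y)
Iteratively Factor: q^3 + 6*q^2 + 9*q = (q)*(q^2 + 6*q + 9) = q*(q + 3)*(q + 3)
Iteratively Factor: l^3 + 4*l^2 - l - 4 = (l + 4)*(l^2 - 1) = (l - 1)*(l + 4)*(l + 1)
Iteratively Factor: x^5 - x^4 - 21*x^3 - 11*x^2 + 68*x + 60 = (x - 2)*(x^4 + x^3 - 19*x^2 - 49*x - 30) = (x - 5)*(x - 2)*(x^3 + 6*x^2 + 11*x + 6) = (x - 5)*(x - 2)*(x + 2)*(x^2 + 4*x + 3) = (x - 5)*(x - 2)*(x + 2)*(x + 3)*(x + 1)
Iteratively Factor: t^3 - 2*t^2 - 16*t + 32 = (t - 4)*(t^2 + 2*t - 8) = (t - 4)*(t - 2)*(t + 4)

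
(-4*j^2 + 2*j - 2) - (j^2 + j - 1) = -5*j^2 + j - 1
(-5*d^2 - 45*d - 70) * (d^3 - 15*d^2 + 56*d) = -5*d^5 + 30*d^4 + 325*d^3 - 1470*d^2 - 3920*d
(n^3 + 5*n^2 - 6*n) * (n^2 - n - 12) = n^5 + 4*n^4 - 23*n^3 - 54*n^2 + 72*n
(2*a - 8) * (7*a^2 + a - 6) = 14*a^3 - 54*a^2 - 20*a + 48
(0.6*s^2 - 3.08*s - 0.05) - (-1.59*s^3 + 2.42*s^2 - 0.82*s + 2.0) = 1.59*s^3 - 1.82*s^2 - 2.26*s - 2.05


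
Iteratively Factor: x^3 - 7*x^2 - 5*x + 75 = (x - 5)*(x^2 - 2*x - 15) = (x - 5)*(x + 3)*(x - 5)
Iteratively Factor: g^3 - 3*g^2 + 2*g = (g - 1)*(g^2 - 2*g) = (g - 2)*(g - 1)*(g)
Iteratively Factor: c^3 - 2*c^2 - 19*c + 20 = (c - 1)*(c^2 - c - 20) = (c - 1)*(c + 4)*(c - 5)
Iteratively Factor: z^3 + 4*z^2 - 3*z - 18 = (z + 3)*(z^2 + z - 6) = (z - 2)*(z + 3)*(z + 3)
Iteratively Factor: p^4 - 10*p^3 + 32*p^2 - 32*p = (p)*(p^3 - 10*p^2 + 32*p - 32) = p*(p - 4)*(p^2 - 6*p + 8) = p*(p - 4)*(p - 2)*(p - 4)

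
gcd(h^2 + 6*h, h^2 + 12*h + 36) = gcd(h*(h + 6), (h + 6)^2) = h + 6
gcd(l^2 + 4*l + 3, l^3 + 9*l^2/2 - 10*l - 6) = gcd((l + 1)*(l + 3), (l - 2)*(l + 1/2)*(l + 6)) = 1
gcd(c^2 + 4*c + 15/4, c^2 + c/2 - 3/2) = c + 3/2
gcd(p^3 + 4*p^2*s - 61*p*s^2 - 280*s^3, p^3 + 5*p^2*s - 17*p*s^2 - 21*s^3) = p + 7*s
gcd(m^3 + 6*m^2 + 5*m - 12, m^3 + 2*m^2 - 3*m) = m^2 + 2*m - 3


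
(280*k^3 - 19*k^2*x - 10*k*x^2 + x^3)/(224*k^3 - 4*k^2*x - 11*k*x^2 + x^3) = (5*k + x)/(4*k + x)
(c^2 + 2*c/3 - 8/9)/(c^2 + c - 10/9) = (3*c + 4)/(3*c + 5)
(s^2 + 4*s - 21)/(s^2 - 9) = (s + 7)/(s + 3)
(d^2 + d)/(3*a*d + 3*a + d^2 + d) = d/(3*a + d)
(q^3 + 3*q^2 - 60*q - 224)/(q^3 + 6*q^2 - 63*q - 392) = (q + 4)/(q + 7)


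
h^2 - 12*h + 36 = (h - 6)^2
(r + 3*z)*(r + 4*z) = r^2 + 7*r*z + 12*z^2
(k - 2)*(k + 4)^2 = k^3 + 6*k^2 - 32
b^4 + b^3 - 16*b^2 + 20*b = b*(b - 2)^2*(b + 5)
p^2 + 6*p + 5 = (p + 1)*(p + 5)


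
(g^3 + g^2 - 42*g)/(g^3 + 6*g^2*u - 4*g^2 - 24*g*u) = (g^2 + g - 42)/(g^2 + 6*g*u - 4*g - 24*u)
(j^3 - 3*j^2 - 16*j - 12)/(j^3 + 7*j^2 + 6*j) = (j^2 - 4*j - 12)/(j*(j + 6))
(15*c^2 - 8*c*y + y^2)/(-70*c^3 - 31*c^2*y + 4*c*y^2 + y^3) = (-3*c + y)/(14*c^2 + 9*c*y + y^2)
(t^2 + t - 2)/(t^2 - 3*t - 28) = (-t^2 - t + 2)/(-t^2 + 3*t + 28)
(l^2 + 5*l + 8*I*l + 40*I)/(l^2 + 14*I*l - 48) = (l + 5)/(l + 6*I)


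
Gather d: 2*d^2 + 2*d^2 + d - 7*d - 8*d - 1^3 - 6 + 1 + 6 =4*d^2 - 14*d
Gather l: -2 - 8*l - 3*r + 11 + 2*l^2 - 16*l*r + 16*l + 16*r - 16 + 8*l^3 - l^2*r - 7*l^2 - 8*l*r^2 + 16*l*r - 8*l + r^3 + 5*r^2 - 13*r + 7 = 8*l^3 + l^2*(-r - 5) - 8*l*r^2 + r^3 + 5*r^2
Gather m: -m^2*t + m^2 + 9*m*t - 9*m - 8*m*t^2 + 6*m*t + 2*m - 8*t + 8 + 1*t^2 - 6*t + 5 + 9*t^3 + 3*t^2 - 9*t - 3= m^2*(1 - t) + m*(-8*t^2 + 15*t - 7) + 9*t^3 + 4*t^2 - 23*t + 10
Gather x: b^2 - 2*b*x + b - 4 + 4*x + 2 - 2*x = b^2 + b + x*(2 - 2*b) - 2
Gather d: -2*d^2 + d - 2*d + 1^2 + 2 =-2*d^2 - d + 3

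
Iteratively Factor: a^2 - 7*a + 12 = (a - 3)*(a - 4)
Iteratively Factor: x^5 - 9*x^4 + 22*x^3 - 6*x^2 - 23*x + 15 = (x - 3)*(x^4 - 6*x^3 + 4*x^2 + 6*x - 5) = (x - 3)*(x - 1)*(x^3 - 5*x^2 - x + 5) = (x - 5)*(x - 3)*(x - 1)*(x^2 - 1) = (x - 5)*(x - 3)*(x - 1)*(x + 1)*(x - 1)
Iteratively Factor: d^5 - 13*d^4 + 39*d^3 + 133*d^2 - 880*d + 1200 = (d - 3)*(d^4 - 10*d^3 + 9*d^2 + 160*d - 400) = (d - 5)*(d - 3)*(d^3 - 5*d^2 - 16*d + 80) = (d - 5)^2*(d - 3)*(d^2 - 16) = (d - 5)^2*(d - 4)*(d - 3)*(d + 4)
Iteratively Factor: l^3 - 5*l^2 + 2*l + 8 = (l + 1)*(l^2 - 6*l + 8) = (l - 2)*(l + 1)*(l - 4)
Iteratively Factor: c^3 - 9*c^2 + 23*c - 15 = (c - 5)*(c^2 - 4*c + 3) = (c - 5)*(c - 1)*(c - 3)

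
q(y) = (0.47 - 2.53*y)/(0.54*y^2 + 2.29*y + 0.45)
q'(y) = (0.47 - 2.53*y)*(-1.08*y - 2.29)/(0.54*y^2 + 2.29*y + 0.45)^2 - 2.53/(0.54*y^2 + 2.29*y + 0.45)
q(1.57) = -0.65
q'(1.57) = 0.01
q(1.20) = -0.65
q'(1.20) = -0.05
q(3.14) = -0.58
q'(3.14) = 0.06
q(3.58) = -0.55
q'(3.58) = 0.06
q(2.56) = -0.61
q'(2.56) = 0.06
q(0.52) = -0.47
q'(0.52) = -0.66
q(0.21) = -0.06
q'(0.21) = -2.48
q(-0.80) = -2.41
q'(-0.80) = -0.87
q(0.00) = 1.04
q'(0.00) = -10.94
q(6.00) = -0.44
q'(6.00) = 0.04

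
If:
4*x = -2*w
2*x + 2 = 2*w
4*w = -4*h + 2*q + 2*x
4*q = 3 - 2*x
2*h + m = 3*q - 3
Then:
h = -3/8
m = 1/2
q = 11/12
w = 2/3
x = -1/3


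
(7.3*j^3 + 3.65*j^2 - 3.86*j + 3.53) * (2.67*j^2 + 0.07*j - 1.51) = 19.491*j^5 + 10.2565*j^4 - 21.0737*j^3 + 3.6434*j^2 + 6.0757*j - 5.3303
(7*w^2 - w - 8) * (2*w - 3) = 14*w^3 - 23*w^2 - 13*w + 24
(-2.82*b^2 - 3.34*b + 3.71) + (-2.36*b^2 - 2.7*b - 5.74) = -5.18*b^2 - 6.04*b - 2.03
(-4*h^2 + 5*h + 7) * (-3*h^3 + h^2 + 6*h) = 12*h^5 - 19*h^4 - 40*h^3 + 37*h^2 + 42*h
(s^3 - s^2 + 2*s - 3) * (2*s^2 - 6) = 2*s^5 - 2*s^4 - 2*s^3 - 12*s + 18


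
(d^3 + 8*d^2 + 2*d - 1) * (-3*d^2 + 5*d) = -3*d^5 - 19*d^4 + 34*d^3 + 13*d^2 - 5*d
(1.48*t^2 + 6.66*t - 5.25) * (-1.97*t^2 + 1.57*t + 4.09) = -2.9156*t^4 - 10.7966*t^3 + 26.8519*t^2 + 18.9969*t - 21.4725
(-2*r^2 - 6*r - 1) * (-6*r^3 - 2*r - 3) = 12*r^5 + 36*r^4 + 10*r^3 + 18*r^2 + 20*r + 3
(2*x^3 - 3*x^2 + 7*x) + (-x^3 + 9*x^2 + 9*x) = x^3 + 6*x^2 + 16*x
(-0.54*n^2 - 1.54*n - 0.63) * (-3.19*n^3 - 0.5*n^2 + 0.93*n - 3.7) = 1.7226*n^5 + 5.1826*n^4 + 2.2775*n^3 + 0.8808*n^2 + 5.1121*n + 2.331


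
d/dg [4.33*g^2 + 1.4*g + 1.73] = 8.66*g + 1.4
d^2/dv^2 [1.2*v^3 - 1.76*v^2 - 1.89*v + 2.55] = 7.2*v - 3.52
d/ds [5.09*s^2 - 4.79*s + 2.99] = 10.18*s - 4.79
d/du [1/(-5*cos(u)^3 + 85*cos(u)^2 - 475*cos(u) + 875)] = (19 - 3*cos(u))*sin(u)/(5*(cos(u) - 7)^2*(cos(u) - 5)^3)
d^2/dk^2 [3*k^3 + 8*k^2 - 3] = 18*k + 16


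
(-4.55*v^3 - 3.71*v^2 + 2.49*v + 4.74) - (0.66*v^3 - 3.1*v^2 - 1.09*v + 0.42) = -5.21*v^3 - 0.61*v^2 + 3.58*v + 4.32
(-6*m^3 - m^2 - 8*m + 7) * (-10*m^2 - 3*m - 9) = 60*m^5 + 28*m^4 + 137*m^3 - 37*m^2 + 51*m - 63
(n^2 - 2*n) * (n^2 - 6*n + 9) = n^4 - 8*n^3 + 21*n^2 - 18*n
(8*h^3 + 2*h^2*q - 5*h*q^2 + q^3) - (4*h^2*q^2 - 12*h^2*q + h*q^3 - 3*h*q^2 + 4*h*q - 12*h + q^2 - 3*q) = 8*h^3 - 4*h^2*q^2 + 14*h^2*q - h*q^3 - 2*h*q^2 - 4*h*q + 12*h + q^3 - q^2 + 3*q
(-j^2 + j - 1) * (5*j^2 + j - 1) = -5*j^4 + 4*j^3 - 3*j^2 - 2*j + 1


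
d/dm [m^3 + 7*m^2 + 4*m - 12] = 3*m^2 + 14*m + 4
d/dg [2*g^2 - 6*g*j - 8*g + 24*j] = 4*g - 6*j - 8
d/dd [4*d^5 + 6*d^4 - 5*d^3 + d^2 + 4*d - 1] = 20*d^4 + 24*d^3 - 15*d^2 + 2*d + 4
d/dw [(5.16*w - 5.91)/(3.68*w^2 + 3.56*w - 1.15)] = (-18.9888*w^2 + 43.4976*w + 15.1056)/(13.5424*w^4 + 26.2016*w^3 + 4.2096*w^2 - 8.188*w + 1.3225)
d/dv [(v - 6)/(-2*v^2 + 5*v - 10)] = (-2*v^2 + 5*v + (v - 6)*(4*v - 5) - 10)/(2*v^2 - 5*v + 10)^2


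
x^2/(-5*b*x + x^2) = x/(-5*b + x)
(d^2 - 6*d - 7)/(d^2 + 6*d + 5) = (d - 7)/(d + 5)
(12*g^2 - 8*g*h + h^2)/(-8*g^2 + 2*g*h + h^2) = (-6*g + h)/(4*g + h)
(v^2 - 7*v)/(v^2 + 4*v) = (v - 7)/(v + 4)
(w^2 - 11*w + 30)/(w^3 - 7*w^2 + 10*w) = (w - 6)/(w*(w - 2))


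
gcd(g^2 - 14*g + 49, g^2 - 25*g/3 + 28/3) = g - 7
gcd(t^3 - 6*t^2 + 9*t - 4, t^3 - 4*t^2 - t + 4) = t^2 - 5*t + 4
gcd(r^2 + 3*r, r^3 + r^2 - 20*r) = r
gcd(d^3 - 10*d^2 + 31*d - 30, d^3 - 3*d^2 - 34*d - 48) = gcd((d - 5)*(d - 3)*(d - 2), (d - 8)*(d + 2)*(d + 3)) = 1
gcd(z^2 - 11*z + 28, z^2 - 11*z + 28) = z^2 - 11*z + 28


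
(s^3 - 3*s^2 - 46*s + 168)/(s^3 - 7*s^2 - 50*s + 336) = (s - 4)/(s - 8)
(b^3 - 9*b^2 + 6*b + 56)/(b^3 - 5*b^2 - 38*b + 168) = (b + 2)/(b + 6)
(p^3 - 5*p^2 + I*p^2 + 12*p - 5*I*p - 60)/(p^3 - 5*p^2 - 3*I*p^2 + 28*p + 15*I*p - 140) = (p - 3*I)/(p - 7*I)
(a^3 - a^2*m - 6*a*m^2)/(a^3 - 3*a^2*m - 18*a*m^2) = (-a^2 + a*m + 6*m^2)/(-a^2 + 3*a*m + 18*m^2)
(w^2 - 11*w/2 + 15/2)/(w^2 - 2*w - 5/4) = 2*(w - 3)/(2*w + 1)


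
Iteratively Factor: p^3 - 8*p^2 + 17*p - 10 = (p - 1)*(p^2 - 7*p + 10) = (p - 2)*(p - 1)*(p - 5)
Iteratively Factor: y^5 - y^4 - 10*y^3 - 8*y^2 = (y + 2)*(y^4 - 3*y^3 - 4*y^2) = (y - 4)*(y + 2)*(y^3 + y^2) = (y - 4)*(y + 1)*(y + 2)*(y^2) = y*(y - 4)*(y + 1)*(y + 2)*(y)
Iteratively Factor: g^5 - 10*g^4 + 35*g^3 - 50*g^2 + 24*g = (g - 4)*(g^4 - 6*g^3 + 11*g^2 - 6*g) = g*(g - 4)*(g^3 - 6*g^2 + 11*g - 6) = g*(g - 4)*(g - 3)*(g^2 - 3*g + 2) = g*(g - 4)*(g - 3)*(g - 1)*(g - 2)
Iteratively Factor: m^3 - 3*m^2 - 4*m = (m - 4)*(m^2 + m) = (m - 4)*(m + 1)*(m)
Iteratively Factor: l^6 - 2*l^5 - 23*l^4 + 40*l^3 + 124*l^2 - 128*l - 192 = (l + 2)*(l^5 - 4*l^4 - 15*l^3 + 70*l^2 - 16*l - 96) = (l + 2)*(l + 4)*(l^4 - 8*l^3 + 17*l^2 + 2*l - 24) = (l + 1)*(l + 2)*(l + 4)*(l^3 - 9*l^2 + 26*l - 24) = (l - 3)*(l + 1)*(l + 2)*(l + 4)*(l^2 - 6*l + 8) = (l - 4)*(l - 3)*(l + 1)*(l + 2)*(l + 4)*(l - 2)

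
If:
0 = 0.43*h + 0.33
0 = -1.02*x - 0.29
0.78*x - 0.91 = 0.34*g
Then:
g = -3.33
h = -0.77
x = -0.28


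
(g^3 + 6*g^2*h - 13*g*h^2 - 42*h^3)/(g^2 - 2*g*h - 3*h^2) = (g^2 + 9*g*h + 14*h^2)/(g + h)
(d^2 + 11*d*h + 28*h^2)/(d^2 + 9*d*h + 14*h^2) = (d + 4*h)/(d + 2*h)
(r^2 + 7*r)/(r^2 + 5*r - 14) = r/(r - 2)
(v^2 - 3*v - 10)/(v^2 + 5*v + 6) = (v - 5)/(v + 3)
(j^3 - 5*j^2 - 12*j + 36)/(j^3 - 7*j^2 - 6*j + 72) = (j - 2)/(j - 4)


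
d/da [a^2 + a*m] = 2*a + m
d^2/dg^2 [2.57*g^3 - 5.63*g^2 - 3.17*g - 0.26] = 15.42*g - 11.26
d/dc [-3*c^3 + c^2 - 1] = c*(2 - 9*c)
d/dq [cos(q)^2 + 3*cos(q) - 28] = -(2*cos(q) + 3)*sin(q)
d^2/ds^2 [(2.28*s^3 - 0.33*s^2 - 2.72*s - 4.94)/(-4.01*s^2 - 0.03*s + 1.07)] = (-5.6843418860808e-14*s^5 + 67.82665*s^3 + 485.548878*s^2 + 57.927684*s + 43.331266)/(64.481201*s^6 + 1.447209*s^5 - 51.606294*s^4 - 0.772299*s^3 + 13.770258*s^2 + 0.103041*s - 1.225043)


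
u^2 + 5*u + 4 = (u + 1)*(u + 4)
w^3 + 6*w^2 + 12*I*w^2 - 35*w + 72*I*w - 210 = (w + 6)*(w + 5*I)*(w + 7*I)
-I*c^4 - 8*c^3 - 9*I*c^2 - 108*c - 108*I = (c - 6*I)^2*(c + 3*I)*(-I*c + 1)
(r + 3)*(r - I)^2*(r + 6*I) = r^4 + 3*r^3 + 4*I*r^3 + 11*r^2 + 12*I*r^2 + 33*r - 6*I*r - 18*I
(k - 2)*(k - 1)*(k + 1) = k^3 - 2*k^2 - k + 2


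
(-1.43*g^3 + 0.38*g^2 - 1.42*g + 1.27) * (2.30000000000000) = -3.289*g^3 + 0.874*g^2 - 3.266*g + 2.921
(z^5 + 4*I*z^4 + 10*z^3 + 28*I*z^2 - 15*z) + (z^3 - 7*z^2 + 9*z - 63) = z^5 + 4*I*z^4 + 11*z^3 - 7*z^2 + 28*I*z^2 - 6*z - 63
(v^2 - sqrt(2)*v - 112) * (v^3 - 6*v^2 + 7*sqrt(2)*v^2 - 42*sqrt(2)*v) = v^5 - 6*v^4 + 6*sqrt(2)*v^4 - 126*v^3 - 36*sqrt(2)*v^3 - 784*sqrt(2)*v^2 + 756*v^2 + 4704*sqrt(2)*v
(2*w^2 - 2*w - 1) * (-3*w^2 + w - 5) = -6*w^4 + 8*w^3 - 9*w^2 + 9*w + 5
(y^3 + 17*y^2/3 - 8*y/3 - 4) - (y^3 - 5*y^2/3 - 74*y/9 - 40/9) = 22*y^2/3 + 50*y/9 + 4/9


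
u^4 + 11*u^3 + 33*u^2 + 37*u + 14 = (u + 1)^2*(u + 2)*(u + 7)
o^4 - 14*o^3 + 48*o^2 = o^2*(o - 8)*(o - 6)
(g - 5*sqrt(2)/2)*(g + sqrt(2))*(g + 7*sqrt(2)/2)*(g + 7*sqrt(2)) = g^4 + 9*sqrt(2)*g^3 + 25*g^2/2 - 126*sqrt(2)*g - 245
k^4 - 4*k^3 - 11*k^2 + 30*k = k*(k - 5)*(k - 2)*(k + 3)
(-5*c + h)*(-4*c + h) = 20*c^2 - 9*c*h + h^2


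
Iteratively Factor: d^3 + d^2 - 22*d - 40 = (d - 5)*(d^2 + 6*d + 8) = (d - 5)*(d + 4)*(d + 2)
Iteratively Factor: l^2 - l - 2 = (l + 1)*(l - 2)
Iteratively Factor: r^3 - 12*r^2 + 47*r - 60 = (r - 3)*(r^2 - 9*r + 20) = (r - 5)*(r - 3)*(r - 4)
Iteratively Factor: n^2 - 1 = (n - 1)*(n + 1)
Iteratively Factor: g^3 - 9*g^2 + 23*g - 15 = (g - 3)*(g^2 - 6*g + 5) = (g - 5)*(g - 3)*(g - 1)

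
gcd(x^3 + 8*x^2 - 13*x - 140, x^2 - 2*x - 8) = x - 4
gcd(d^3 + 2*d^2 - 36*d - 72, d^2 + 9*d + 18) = d + 6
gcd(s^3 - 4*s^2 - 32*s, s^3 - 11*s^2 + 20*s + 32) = s - 8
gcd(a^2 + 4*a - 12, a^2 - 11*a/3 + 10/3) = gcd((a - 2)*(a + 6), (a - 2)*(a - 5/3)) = a - 2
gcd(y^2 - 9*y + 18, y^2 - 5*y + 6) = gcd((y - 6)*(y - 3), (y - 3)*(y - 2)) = y - 3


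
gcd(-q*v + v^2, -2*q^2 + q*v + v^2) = q - v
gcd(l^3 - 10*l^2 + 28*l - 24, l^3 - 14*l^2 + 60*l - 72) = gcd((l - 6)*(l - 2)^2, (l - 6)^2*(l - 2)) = l^2 - 8*l + 12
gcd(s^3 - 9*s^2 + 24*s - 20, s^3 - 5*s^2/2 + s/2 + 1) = s - 2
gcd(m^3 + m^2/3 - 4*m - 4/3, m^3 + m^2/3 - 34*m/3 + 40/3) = m - 2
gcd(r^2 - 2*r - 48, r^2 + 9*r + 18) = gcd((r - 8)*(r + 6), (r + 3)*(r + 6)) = r + 6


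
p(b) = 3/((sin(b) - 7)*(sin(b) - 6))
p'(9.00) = -0.02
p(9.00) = 0.08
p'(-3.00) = -0.02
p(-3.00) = 0.07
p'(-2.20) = -0.01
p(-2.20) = 0.06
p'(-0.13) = 0.02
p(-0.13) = 0.07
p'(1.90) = -0.01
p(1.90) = 0.10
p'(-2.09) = -0.01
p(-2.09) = 0.06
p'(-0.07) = 0.02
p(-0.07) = 0.07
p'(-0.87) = 0.01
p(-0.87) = 0.06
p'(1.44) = 0.00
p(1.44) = 0.10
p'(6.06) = 0.02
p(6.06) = 0.07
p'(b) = -3*cos(b)/((sin(b) - 7)*(sin(b) - 6)^2) - 3*cos(b)/((sin(b) - 7)^2*(sin(b) - 6))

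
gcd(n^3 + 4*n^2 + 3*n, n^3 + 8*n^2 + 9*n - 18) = n + 3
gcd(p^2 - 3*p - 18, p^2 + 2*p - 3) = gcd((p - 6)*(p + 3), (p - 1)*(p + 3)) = p + 3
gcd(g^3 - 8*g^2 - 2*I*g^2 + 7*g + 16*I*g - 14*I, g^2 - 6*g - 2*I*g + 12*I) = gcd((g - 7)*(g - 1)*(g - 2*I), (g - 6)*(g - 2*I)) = g - 2*I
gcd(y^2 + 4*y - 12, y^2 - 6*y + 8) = y - 2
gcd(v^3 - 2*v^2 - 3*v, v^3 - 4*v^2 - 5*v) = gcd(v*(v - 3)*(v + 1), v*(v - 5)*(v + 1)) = v^2 + v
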